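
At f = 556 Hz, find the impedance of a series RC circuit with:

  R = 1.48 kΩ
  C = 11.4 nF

Step 1 — Angular frequency: ω = 2π·f = 2π·556 = 3493 rad/s.
Step 2 — Component impedances:
  R: Z = R = 1480 Ω
  C: Z = 1/(jωC) = -j/(ω·C) = 0 - j2.511e+04 Ω
Step 3 — Series combination: Z_total = R + C = 1480 - j2.511e+04 Ω = 2.515e+04∠-86.6° Ω.

Z = 1480 - j2.511e+04 Ω = 2.515e+04∠-86.6° Ω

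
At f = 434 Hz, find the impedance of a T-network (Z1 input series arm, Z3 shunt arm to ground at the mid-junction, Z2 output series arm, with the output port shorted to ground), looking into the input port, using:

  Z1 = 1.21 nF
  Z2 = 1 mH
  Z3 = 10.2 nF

Step 1 — Angular frequency: ω = 2π·f = 2π·434 = 2727 rad/s.
Step 2 — Component impedances:
  Z1: Z = 1/(jωC) = -j/(ω·C) = 0 - j3.031e+05 Ω
  Z2: Z = jωL = j·2727·0.001 = 0 + j2.727 Ω
  Z3: Z = 1/(jωC) = -j/(ω·C) = 0 - j3.595e+04 Ω
Step 3 — With the output port shorted to ground, the output series arm Z2 runs from the junction to ground; the shunt arm Z3 also runs from the junction to ground. They appear in parallel: Z3 || Z2 = 0 + j2.727 Ω.
Step 4 — Series with input arm Z1: Z_in = Z1 + (Z3 || Z2) = 0 - j3.031e+05 Ω = 3.031e+05∠-90.0° Ω.

Z = 0 - j3.031e+05 Ω = 3.031e+05∠-90.0° Ω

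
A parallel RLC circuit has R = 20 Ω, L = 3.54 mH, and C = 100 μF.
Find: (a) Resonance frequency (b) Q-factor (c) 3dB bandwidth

Step 1 — Resonance: ω₀ = 1/√(LC) = 1/√(0.00354·0.0001) = 1681 rad/s.
Step 2 — f₀ = ω₀/(2π) = 267.5 Hz.
Step 3 — Parallel Q: Q = R/(ω₀L) = 20/(1681·0.00354) = 3.361.
Step 4 — Bandwidth: Δω = ω₀/Q = 500 rad/s; BW = Δω/(2π) = 79.58 Hz.

(a) f₀ = 267.5 Hz  (b) Q = 3.361  (c) BW = 79.58 Hz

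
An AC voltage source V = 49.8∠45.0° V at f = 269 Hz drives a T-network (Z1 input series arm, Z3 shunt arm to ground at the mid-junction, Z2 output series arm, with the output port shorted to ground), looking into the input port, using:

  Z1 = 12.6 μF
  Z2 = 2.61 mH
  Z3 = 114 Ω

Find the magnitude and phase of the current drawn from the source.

Step 1 — Angular frequency: ω = 2π·f = 2π·269 = 1690 rad/s.
Step 2 — Component impedances:
  Z1: Z = 1/(jωC) = -j/(ω·C) = 0 - j46.96 Ω
  Z2: Z = jωL = j·1690·0.00261 = 0 + j4.411 Ω
  Z3: Z = R = 114 Ω
Step 3 — With the output port shorted to ground, the output series arm Z2 runs from the junction to ground; the shunt arm Z3 also runs from the junction to ground. They appear in parallel: Z3 || Z2 = 0.1704 + j4.405 Ω.
Step 4 — Series with input arm Z1: Z_in = Z1 + (Z3 || Z2) = 0.1704 - j42.55 Ω = 42.55∠-89.8° Ω.
Step 5 — Source phasor: V = 49.8∠45.0° V = 35.21 + j35.21 V.
Step 6 — Ohm's law: I = V / Z_total = (35.21 + j35.21) / (0.1704 - j42.55) = -0.8242 + j0.8309 A.
Step 7 — Convert to polar: |I| = 1.17 A, ∠I = 134.8°.

I = 1.17∠134.8° A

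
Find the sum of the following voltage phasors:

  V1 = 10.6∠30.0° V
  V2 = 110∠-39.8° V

Step 1 — Convert each phasor to rectangular form:
  V1 = 10.6·(cos(30.0°) + j·sin(30.0°)) = 9.18 + j5.3 V
  V2 = 110·(cos(-39.8°) + j·sin(-39.8°)) = 84.51 - j70.41 V
Step 2 — Sum components: V_total = 93.69 - j65.11 V.
Step 3 — Convert to polar: |V_total| = 114.1 V, ∠V_total = -34.8°.

V_total = 114.1∠-34.8° V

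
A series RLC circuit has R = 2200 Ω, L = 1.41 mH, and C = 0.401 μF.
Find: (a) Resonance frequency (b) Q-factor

Step 1 — Resonance condition Im(Z)=0 gives ω₀ = 1/√(LC).
Step 2 — ω₀ = 1/√(0.00141·4.01e-07) = 4.206e+04 rad/s.
Step 3 — f₀ = ω₀/(2π) = 6693 Hz.
Step 4 — Series Q: Q = ω₀L/R = 4.206e+04·0.00141/2200 = 0.02695.

(a) f₀ = 6693 Hz  (b) Q = 0.02695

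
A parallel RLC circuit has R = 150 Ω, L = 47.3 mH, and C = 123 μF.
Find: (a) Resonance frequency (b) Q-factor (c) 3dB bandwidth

Step 1 — Resonance: ω₀ = 1/√(LC) = 1/√(0.0473·0.000123) = 414.6 rad/s.
Step 2 — f₀ = ω₀/(2π) = 65.98 Hz.
Step 3 — Parallel Q: Q = R/(ω₀L) = 150/(414.6·0.0473) = 7.649.
Step 4 — Bandwidth: Δω = ω₀/Q = 54.2 rad/s; BW = Δω/(2π) = 8.626 Hz.

(a) f₀ = 65.98 Hz  (b) Q = 7.649  (c) BW = 8.626 Hz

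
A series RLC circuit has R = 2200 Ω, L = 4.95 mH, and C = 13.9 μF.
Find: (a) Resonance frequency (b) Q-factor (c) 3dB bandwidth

Step 1 — Resonance: ω₀ = 1/√(LC) = 1/√(0.00495·1.39e-05) = 3812 rad/s.
Step 2 — f₀ = ω₀/(2π) = 606.8 Hz.
Step 3 — Series Q: Q = ω₀L/R = 3812·0.00495/2200 = 0.008578.
Step 4 — Bandwidth: Δω = ω₀/Q = 4.444e+05 rad/s; BW = Δω/(2π) = 7.074e+04 Hz.

(a) f₀ = 606.8 Hz  (b) Q = 0.008578  (c) BW = 7.074e+04 Hz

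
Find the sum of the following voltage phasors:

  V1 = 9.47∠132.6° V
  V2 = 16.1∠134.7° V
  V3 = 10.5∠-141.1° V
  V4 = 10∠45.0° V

Step 1 — Convert each phasor to rectangular form:
  V1 = 9.47·(cos(132.6°) + j·sin(132.6°)) = -6.41 + j6.971 V
  V2 = 16.1·(cos(134.7°) + j·sin(134.7°)) = -11.32 + j11.44 V
  V3 = 10.5·(cos(-141.1°) + j·sin(-141.1°)) = -8.172 - j6.594 V
  V4 = 10·(cos(45.0°) + j·sin(45.0°)) = 7.071 + j7.071 V
Step 2 — Sum components: V_total = -18.84 + j18.89 V.
Step 3 — Convert to polar: |V_total| = 26.68 V, ∠V_total = 134.9°.

V_total = 26.68∠134.9° V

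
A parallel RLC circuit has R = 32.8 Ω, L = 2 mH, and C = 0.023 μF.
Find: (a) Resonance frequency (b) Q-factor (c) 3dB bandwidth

Step 1 — Resonance: ω₀ = 1/√(LC) = 1/√(0.002·2.3e-08) = 1.474e+05 rad/s.
Step 2 — f₀ = ω₀/(2π) = 2.347e+04 Hz.
Step 3 — Parallel Q: Q = R/(ω₀L) = 32.8/(1.474e+05·0.002) = 0.1112.
Step 4 — Bandwidth: Δω = ω₀/Q = 1.326e+06 rad/s; BW = Δω/(2π) = 2.11e+05 Hz.

(a) f₀ = 2.347e+04 Hz  (b) Q = 0.1112  (c) BW = 2.11e+05 Hz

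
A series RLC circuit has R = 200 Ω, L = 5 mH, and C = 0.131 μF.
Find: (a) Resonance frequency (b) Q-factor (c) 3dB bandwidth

Step 1 — Resonance: ω₀ = 1/√(LC) = 1/√(0.005·1.31e-07) = 3.907e+04 rad/s.
Step 2 — f₀ = ω₀/(2π) = 6219 Hz.
Step 3 — Series Q: Q = ω₀L/R = 3.907e+04·0.005/200 = 0.9768.
Step 4 — Bandwidth: Δω = ω₀/Q = 4e+04 rad/s; BW = Δω/(2π) = 6366 Hz.

(a) f₀ = 6219 Hz  (b) Q = 0.9768  (c) BW = 6366 Hz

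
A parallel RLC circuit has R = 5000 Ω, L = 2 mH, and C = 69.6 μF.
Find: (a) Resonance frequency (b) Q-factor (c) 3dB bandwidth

Step 1 — Resonance: ω₀ = 1/√(LC) = 1/√(0.002·6.96e-05) = 2680 rad/s.
Step 2 — f₀ = ω₀/(2π) = 426.6 Hz.
Step 3 — Parallel Q: Q = R/(ω₀L) = 5000/(2680·0.002) = 932.7.
Step 4 — Bandwidth: Δω = ω₀/Q = 2.874 rad/s; BW = Δω/(2π) = 0.4573 Hz.

(a) f₀ = 426.6 Hz  (b) Q = 932.7  (c) BW = 0.4573 Hz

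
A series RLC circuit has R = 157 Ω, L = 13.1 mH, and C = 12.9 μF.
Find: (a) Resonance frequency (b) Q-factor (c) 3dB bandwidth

Step 1 — Resonance condition Im(Z)=0 gives ω₀ = 1/√(LC).
Step 2 — ω₀ = 1/√(0.0131·1.29e-05) = 2433 rad/s.
Step 3 — f₀ = ω₀/(2π) = 387.2 Hz.
Step 4 — Series Q: Q = ω₀L/R = 2433·0.0131/157 = 0.203.
Step 5 — 3dB bandwidth: Δω = ω₀/Q = 1.198e+04 rad/s; BW = Δω/(2π) = 1907 Hz.

(a) f₀ = 387.2 Hz  (b) Q = 0.203  (c) BW = 1907 Hz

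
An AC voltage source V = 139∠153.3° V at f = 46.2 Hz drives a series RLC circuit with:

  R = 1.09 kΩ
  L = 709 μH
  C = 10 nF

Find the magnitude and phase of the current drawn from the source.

Step 1 — Angular frequency: ω = 2π·f = 2π·46.2 = 290.3 rad/s.
Step 2 — Component impedances:
  R: Z = R = 1090 Ω
  L: Z = jωL = j·290.3·0.000709 = 0 + j0.2058 Ω
  C: Z = 1/(jωC) = -j/(ω·C) = 0 - j3.445e+05 Ω
Step 3 — Series combination: Z_total = R + L + C = 1090 - j3.445e+05 Ω = 3.445e+05∠-89.8° Ω.
Step 4 — Source phasor: V = 139∠153.3° V = -124.2 + j62.46 V.
Step 5 — Ohm's law: I = V / Z_total = (-124.2 + j62.46) / (1090 - j3.445e+05) = -0.0001824 - j0.0003599 A.
Step 6 — Convert to polar: |I| = 0.0004035 A, ∠I = -116.9°.

I = 0.0004035∠-116.9° A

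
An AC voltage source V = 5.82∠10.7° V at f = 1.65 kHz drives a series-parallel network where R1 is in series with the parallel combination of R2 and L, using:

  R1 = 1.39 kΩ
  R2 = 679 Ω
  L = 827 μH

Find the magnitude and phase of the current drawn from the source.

Step 1 — Angular frequency: ω = 2π·f = 2π·1650 = 1.037e+04 rad/s.
Step 2 — Component impedances:
  R1: Z = R = 1390 Ω
  R2: Z = R = 679 Ω
  L: Z = jωL = j·1.037e+04·0.000827 = 0 + j8.574 Ω
Step 3 — Parallel branch: R2 || L = 1/(1/R2 + 1/L) = 0.1082 + j8.572 Ω.
Step 4 — Series with R1: Z_total = R1 + (R2 || L) = 1390 + j8.572 Ω = 1390∠0.4° Ω.
Step 5 — Source phasor: V = 5.82∠10.7° V = 5.719 + j1.081 V.
Step 6 — Ohm's law: I = V / Z_total = (5.719 + j1.081) / (1390 + j8.572) = 0.004119 + j0.0007519 A.
Step 7 — Convert to polar: |I| = 0.004187 A, ∠I = 10.3°.

I = 0.004187∠10.3° A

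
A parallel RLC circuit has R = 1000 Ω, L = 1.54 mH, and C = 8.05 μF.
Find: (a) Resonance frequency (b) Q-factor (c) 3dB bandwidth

Step 1 — Resonance: ω₀ = 1/√(LC) = 1/√(0.00154·8.05e-06) = 8981 rad/s.
Step 2 — f₀ = ω₀/(2π) = 1429 Hz.
Step 3 — Parallel Q: Q = R/(ω₀L) = 1000/(8981·0.00154) = 72.3.
Step 4 — Bandwidth: Δω = ω₀/Q = 124.2 rad/s; BW = Δω/(2π) = 19.77 Hz.

(a) f₀ = 1429 Hz  (b) Q = 72.3  (c) BW = 19.77 Hz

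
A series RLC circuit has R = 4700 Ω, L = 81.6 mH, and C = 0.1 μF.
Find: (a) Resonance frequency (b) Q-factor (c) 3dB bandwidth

Step 1 — Resonance condition Im(Z)=0 gives ω₀ = 1/√(LC).
Step 2 — ω₀ = 1/√(0.0816·1e-07) = 1.107e+04 rad/s.
Step 3 — f₀ = ω₀/(2π) = 1762 Hz.
Step 4 — Series Q: Q = ω₀L/R = 1.107e+04·0.0816/4700 = 0.1922.
Step 5 — 3dB bandwidth: Δω = ω₀/Q = 5.76e+04 rad/s; BW = Δω/(2π) = 9167 Hz.

(a) f₀ = 1762 Hz  (b) Q = 0.1922  (c) BW = 9167 Hz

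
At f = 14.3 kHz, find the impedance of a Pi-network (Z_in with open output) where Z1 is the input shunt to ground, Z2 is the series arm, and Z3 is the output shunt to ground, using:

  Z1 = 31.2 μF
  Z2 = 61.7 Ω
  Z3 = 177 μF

Step 1 — Angular frequency: ω = 2π·f = 2π·1.43e+04 = 8.985e+04 rad/s.
Step 2 — Component impedances:
  Z1: Z = 1/(jωC) = -j/(ω·C) = 0 - j0.3567 Ω
  Z2: Z = R = 61.7 Ω
  Z3: Z = 1/(jωC) = -j/(ω·C) = 0 - j0.06288 Ω
Step 3 — With open output, the series arm Z2 and the output shunt Z3 appear in series to ground: Z2 + Z3 = 61.7 - j0.06288 Ω.
Step 4 — Parallel with input shunt Z1: Z_in = Z1 || (Z2 + Z3) = 0.002062 - j0.3567 Ω = 0.3567∠-89.7° Ω.

Z = 0.002062 - j0.3567 Ω = 0.3567∠-89.7° Ω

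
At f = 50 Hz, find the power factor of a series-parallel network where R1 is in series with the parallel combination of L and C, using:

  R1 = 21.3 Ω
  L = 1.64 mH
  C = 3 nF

Step 1 — Angular frequency: ω = 2π·f = 2π·50 = 314.2 rad/s.
Step 2 — Component impedances:
  R1: Z = R = 21.3 Ω
  L: Z = jωL = j·314.2·0.00164 = 0 + j0.5152 Ω
  C: Z = 1/(jωC) = -j/(ω·C) = 0 - j1.061e+06 Ω
Step 3 — Parallel branch: L || C = 1/(1/L + 1/C) = 0 + j0.5152 Ω.
Step 4 — Series with R1: Z_total = R1 + (L || C) = 21.3 + j0.5152 Ω = 21.31∠1.4° Ω.
Step 5 — Power factor: PF = cos(φ) = Re(Z)/|Z| = 21.3/21.306 = 0.9997.
Step 6 — Type: Im(Z) = 0.5152 ⇒ lagging (phase φ = 1.4°).

PF = 0.9997 (lagging, φ = 1.4°)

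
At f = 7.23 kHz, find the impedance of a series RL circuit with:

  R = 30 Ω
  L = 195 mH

Step 1 — Angular frequency: ω = 2π·f = 2π·7230 = 4.543e+04 rad/s.
Step 2 — Component impedances:
  R: Z = R = 30 Ω
  L: Z = jωL = j·4.543e+04·0.195 = 0 + j8858 Ω
Step 3 — Series combination: Z_total = R + L = 30 + j8858 Ω = 8858∠89.8° Ω.

Z = 30 + j8858 Ω = 8858∠89.8° Ω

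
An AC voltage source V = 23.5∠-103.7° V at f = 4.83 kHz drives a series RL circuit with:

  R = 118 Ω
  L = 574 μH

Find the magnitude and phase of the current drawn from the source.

Step 1 — Angular frequency: ω = 2π·f = 2π·4830 = 3.035e+04 rad/s.
Step 2 — Component impedances:
  R: Z = R = 118 Ω
  L: Z = jωL = j·3.035e+04·0.000574 = 0 + j17.42 Ω
Step 3 — Series combination: Z_total = R + L = 118 + j17.42 Ω = 119.3∠8.4° Ω.
Step 4 — Source phasor: V = 23.5∠-103.7° V = -5.566 - j22.83 V.
Step 5 — Ohm's law: I = V / Z_total = (-5.566 - j22.83) / (118 + j17.42) = -0.07411 - j0.1825 A.
Step 6 — Convert to polar: |I| = 0.197 A, ∠I = -112.1°.

I = 0.197∠-112.1° A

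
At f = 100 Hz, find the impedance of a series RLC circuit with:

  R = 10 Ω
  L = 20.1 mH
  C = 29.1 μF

Step 1 — Angular frequency: ω = 2π·f = 2π·100 = 628.3 rad/s.
Step 2 — Component impedances:
  R: Z = R = 10 Ω
  L: Z = jωL = j·628.3·0.0201 = 0 + j12.63 Ω
  C: Z = 1/(jωC) = -j/(ω·C) = 0 - j54.69 Ω
Step 3 — Series combination: Z_total = R + L + C = 10 - j42.06 Ω = 43.24∠-76.6° Ω.

Z = 10 - j42.06 Ω = 43.24∠-76.6° Ω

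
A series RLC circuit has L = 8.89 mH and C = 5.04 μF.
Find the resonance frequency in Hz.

Step 1 — Resonance condition Im(Z)=0 gives ω₀ = 1/√(LC).
Step 2 — ω₀ = 1/√(0.00889·5.04e-06) = 4724 rad/s.
Step 3 — f₀ = ω₀/(2π) = 751.9 Hz.

f₀ = 751.9 Hz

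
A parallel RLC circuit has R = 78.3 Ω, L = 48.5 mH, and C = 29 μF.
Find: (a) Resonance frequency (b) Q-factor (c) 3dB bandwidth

Step 1 — Resonance: ω₀ = 1/√(LC) = 1/√(0.0485·2.9e-05) = 843.2 rad/s.
Step 2 — f₀ = ω₀/(2π) = 134.2 Hz.
Step 3 — Parallel Q: Q = R/(ω₀L) = 78.3/(843.2·0.0485) = 1.915.
Step 4 — Bandwidth: Δω = ω₀/Q = 440.4 rad/s; BW = Δω/(2π) = 70.09 Hz.

(a) f₀ = 134.2 Hz  (b) Q = 1.915  (c) BW = 70.09 Hz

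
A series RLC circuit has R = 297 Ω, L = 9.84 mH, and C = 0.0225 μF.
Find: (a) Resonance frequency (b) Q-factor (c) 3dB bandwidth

Step 1 — Resonance: ω₀ = 1/√(LC) = 1/√(0.00984·2.25e-08) = 6.721e+04 rad/s.
Step 2 — f₀ = ω₀/(2π) = 1.07e+04 Hz.
Step 3 — Series Q: Q = ω₀L/R = 6.721e+04·0.00984/297 = 2.227.
Step 4 — Bandwidth: Δω = ω₀/Q = 3.018e+04 rad/s; BW = Δω/(2π) = 4804 Hz.

(a) f₀ = 1.07e+04 Hz  (b) Q = 2.227  (c) BW = 4804 Hz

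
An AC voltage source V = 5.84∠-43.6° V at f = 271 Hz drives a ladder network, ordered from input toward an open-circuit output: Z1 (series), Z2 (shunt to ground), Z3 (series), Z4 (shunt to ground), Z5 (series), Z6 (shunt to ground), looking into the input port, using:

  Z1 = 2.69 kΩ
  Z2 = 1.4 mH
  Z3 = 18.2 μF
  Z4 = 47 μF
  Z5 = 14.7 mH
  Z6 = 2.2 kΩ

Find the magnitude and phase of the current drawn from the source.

Step 1 — Angular frequency: ω = 2π·f = 2π·271 = 1703 rad/s.
Step 2 — Component impedances:
  Z1: Z = R = 2690 Ω
  Z2: Z = jωL = j·1703·0.0014 = 0 + j2.384 Ω
  Z3: Z = 1/(jωC) = -j/(ω·C) = 0 - j32.27 Ω
  Z4: Z = 1/(jωC) = -j/(ω·C) = 0 - j12.5 Ω
  Z5: Z = jωL = j·1703·0.0147 = 0 + j25.03 Ω
  Z6: Z = R = 2200 Ω
Step 3 — Ladder network (open output): work backward from the far end, alternating series and parallel combinations. Z_in = 2690 + j2.518 Ω = 2690∠0.1° Ω.
Step 4 — Source phasor: V = 5.84∠-43.6° V = 4.229 - j4.027 V.
Step 5 — Ohm's law: I = V / Z_total = (4.229 - j4.027) / (2690 + j2.518) = 0.001571 - j0.001499 A.
Step 6 — Convert to polar: |I| = 0.002171 A, ∠I = -43.7°.

I = 0.002171∠-43.7° A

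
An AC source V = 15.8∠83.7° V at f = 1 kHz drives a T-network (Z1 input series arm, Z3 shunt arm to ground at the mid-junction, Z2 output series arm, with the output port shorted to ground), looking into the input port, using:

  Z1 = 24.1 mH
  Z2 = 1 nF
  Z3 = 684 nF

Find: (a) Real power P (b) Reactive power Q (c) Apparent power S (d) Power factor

Step 1 — Angular frequency: ω = 2π·f = 2π·1000 = 6283 rad/s.
Step 2 — Component impedances:
  Z1: Z = jωL = j·6283·0.0241 = 0 + j151.4 Ω
  Z2: Z = 1/(jωC) = -j/(ω·C) = 0 - j1.592e+05 Ω
  Z3: Z = 1/(jωC) = -j/(ω·C) = 0 - j232.7 Ω
Step 3 — With the output port shorted to ground, the output series arm Z2 runs from the junction to ground; the shunt arm Z3 also runs from the junction to ground. They appear in parallel: Z3 || Z2 = 0 - j232.3 Ω.
Step 4 — Series with input arm Z1: Z_in = Z1 + (Z3 || Z2) = 0 - j80.92 Ω = 80.92∠-90.0° Ω.
Step 5 — Source phasor: V = 15.8∠83.7° V = 1.734 + j15.7 V.
Step 6 — Current: I = V / Z = -0.1941 + j0.02143 A = 0.1953∠173.7° A.
Step 7 — Complex power: S = V·I* = 0 - j3.085 VA.
Step 8 — Real power: P = Re(S) = 0 W.
Step 9 — Reactive power: Q = Im(S) = -3.085 VAR.
Step 10 — Apparent power: |S| = 3.085 VA.
Step 11 — Power factor: PF = P/|S| = 0 (leading).

(a) P = 0 W  (b) Q = -3.085 VAR  (c) S = 3.085 VA  (d) PF = 0 (leading)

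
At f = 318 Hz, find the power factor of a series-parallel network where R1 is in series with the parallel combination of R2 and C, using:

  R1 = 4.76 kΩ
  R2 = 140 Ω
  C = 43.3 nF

Step 1 — Angular frequency: ω = 2π·f = 2π·318 = 1998 rad/s.
Step 2 — Component impedances:
  R1: Z = R = 4760 Ω
  R2: Z = R = 140 Ω
  C: Z = 1/(jωC) = -j/(ω·C) = 0 - j1.156e+04 Ω
Step 3 — Parallel branch: R2 || C = 1/(1/R2 + 1/C) = 140 - j1.695 Ω.
Step 4 — Series with R1: Z_total = R1 + (R2 || C) = 4900 - j1.695 Ω = 4900∠-0.0° Ω.
Step 5 — Power factor: PF = cos(φ) = Re(Z)/|Z| = 4900/4900 = 1.
Step 6 — Type: Im(Z) = -1.695 ⇒ leading (phase φ = -0.0°).

PF = 1 (leading, φ = -0.0°)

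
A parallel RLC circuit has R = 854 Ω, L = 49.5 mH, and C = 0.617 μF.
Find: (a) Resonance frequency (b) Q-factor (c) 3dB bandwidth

Step 1 — Resonance: ω₀ = 1/√(LC) = 1/√(0.0495·6.17e-07) = 5722 rad/s.
Step 2 — f₀ = ω₀/(2π) = 910.7 Hz.
Step 3 — Parallel Q: Q = R/(ω₀L) = 854/(5722·0.0495) = 3.015.
Step 4 — Bandwidth: Δω = ω₀/Q = 1898 rad/s; BW = Δω/(2π) = 302 Hz.

(a) f₀ = 910.7 Hz  (b) Q = 3.015  (c) BW = 302 Hz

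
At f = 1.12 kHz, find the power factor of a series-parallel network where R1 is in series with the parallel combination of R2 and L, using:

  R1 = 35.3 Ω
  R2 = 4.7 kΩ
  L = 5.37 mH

Step 1 — Angular frequency: ω = 2π·f = 2π·1120 = 7037 rad/s.
Step 2 — Component impedances:
  R1: Z = R = 35.3 Ω
  R2: Z = R = 4700 Ω
  L: Z = jωL = j·7037·0.00537 = 0 + j37.79 Ω
Step 3 — Parallel branch: R2 || L = 1/(1/R2 + 1/L) = 0.3038 + j37.79 Ω.
Step 4 — Series with R1: Z_total = R1 + (R2 || L) = 35.6 + j37.79 Ω = 51.92∠46.7° Ω.
Step 5 — Power factor: PF = cos(φ) = Re(Z)/|Z| = 35.604/51.918 = 0.6858.
Step 6 — Type: Im(Z) = 37.79 ⇒ lagging (phase φ = 46.7°).

PF = 0.6858 (lagging, φ = 46.7°)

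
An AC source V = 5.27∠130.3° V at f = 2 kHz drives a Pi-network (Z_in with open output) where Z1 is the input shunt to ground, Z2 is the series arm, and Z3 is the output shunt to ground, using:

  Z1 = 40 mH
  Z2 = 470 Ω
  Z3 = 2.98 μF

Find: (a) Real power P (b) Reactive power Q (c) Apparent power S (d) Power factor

Step 1 — Angular frequency: ω = 2π·f = 2π·2000 = 1.257e+04 rad/s.
Step 2 — Component impedances:
  Z1: Z = jωL = j·1.257e+04·0.04 = 0 + j502.7 Ω
  Z2: Z = R = 470 Ω
  Z3: Z = 1/(jωC) = -j/(ω·C) = 0 - j26.7 Ω
Step 3 — With open output, the series arm Z2 and the output shunt Z3 appear in series to ground: Z2 + Z3 = 470 - j26.7 Ω.
Step 4 — Parallel with input shunt Z1: Z_in = Z1 || (Z2 + Z3) = 265.4 + j233.9 Ω = 353.8∠41.4° Ω.
Step 5 — Source phasor: V = 5.27∠130.3° V = -3.409 + j4.019 V.
Step 6 — Current: I = V / Z = 0.0002828 + j0.01489 A = 0.0149∠88.9° A.
Step 7 — Complex power: S = V·I* = 0.0589 + j0.05191 VA.
Step 8 — Real power: P = Re(S) = 0.0589 W.
Step 9 — Reactive power: Q = Im(S) = 0.05191 VAR.
Step 10 — Apparent power: |S| = 0.07851 VA.
Step 11 — Power factor: PF = P/|S| = 0.7503 (lagging).

(a) P = 0.0589 W  (b) Q = 0.05191 VAR  (c) S = 0.07851 VA  (d) PF = 0.7503 (lagging)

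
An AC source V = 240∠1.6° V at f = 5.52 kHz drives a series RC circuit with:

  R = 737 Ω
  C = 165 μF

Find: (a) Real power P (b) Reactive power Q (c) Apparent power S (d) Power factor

Step 1 — Angular frequency: ω = 2π·f = 2π·5520 = 3.468e+04 rad/s.
Step 2 — Component impedances:
  R: Z = R = 737 Ω
  C: Z = 1/(jωC) = -j/(ω·C) = 0 - j0.1747 Ω
Step 3 — Series combination: Z_total = R + C = 737 - j0.1747 Ω = 737∠-0.0° Ω.
Step 4 — Source phasor: V = 240∠1.6° V = 239.9 + j6.701 V.
Step 5 — Current: I = V / Z = 0.3255 + j0.00917 A = 0.3256∠1.6° A.
Step 6 — Complex power: S = V·I* = 78.15 - j0.01853 VA.
Step 7 — Real power: P = Re(S) = 78.15 W.
Step 8 — Reactive power: Q = Im(S) = -0.01853 VAR.
Step 9 — Apparent power: |S| = 78.15 VA.
Step 10 — Power factor: PF = P/|S| = 1 (leading).

(a) P = 78.15 W  (b) Q = -0.01853 VAR  (c) S = 78.15 VA  (d) PF = 1 (leading)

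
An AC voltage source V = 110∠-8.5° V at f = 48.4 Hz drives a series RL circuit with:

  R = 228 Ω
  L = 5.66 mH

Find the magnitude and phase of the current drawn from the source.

Step 1 — Angular frequency: ω = 2π·f = 2π·48.4 = 304.1 rad/s.
Step 2 — Component impedances:
  R: Z = R = 228 Ω
  L: Z = jωL = j·304.1·0.00566 = 0 + j1.721 Ω
Step 3 — Series combination: Z_total = R + L = 228 + j1.721 Ω = 228∠0.4° Ω.
Step 4 — Source phasor: V = 110∠-8.5° V = 108.8 - j16.26 V.
Step 5 — Ohm's law: I = V / Z_total = (108.8 - j16.26) / (228 + j1.721) = 0.4766 - j0.07491 A.
Step 6 — Convert to polar: |I| = 0.4824 A, ∠I = -8.9°.

I = 0.4824∠-8.9° A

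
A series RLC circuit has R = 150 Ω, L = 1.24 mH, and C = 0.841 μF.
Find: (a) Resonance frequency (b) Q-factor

Step 1 — Resonance condition Im(Z)=0 gives ω₀ = 1/√(LC).
Step 2 — ω₀ = 1/√(0.00124·8.41e-07) = 3.097e+04 rad/s.
Step 3 — f₀ = ω₀/(2π) = 4928 Hz.
Step 4 — Series Q: Q = ω₀L/R = 3.097e+04·0.00124/150 = 0.256.

(a) f₀ = 4928 Hz  (b) Q = 0.256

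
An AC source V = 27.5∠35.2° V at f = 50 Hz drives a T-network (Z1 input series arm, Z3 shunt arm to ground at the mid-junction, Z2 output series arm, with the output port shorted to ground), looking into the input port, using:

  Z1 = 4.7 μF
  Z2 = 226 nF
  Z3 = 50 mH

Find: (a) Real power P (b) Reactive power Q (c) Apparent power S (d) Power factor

Step 1 — Angular frequency: ω = 2π·f = 2π·50 = 314.2 rad/s.
Step 2 — Component impedances:
  Z1: Z = 1/(jωC) = -j/(ω·C) = 0 - j677.3 Ω
  Z2: Z = 1/(jωC) = -j/(ω·C) = 0 - j1.408e+04 Ω
  Z3: Z = jωL = j·314.2·0.05 = 0 + j15.71 Ω
Step 3 — With the output port shorted to ground, the output series arm Z2 runs from the junction to ground; the shunt arm Z3 also runs from the junction to ground. They appear in parallel: Z3 || Z2 = 0 + j15.73 Ω.
Step 4 — Series with input arm Z1: Z_in = Z1 + (Z3 || Z2) = 0 - j661.5 Ω = 661.5∠-90.0° Ω.
Step 5 — Source phasor: V = 27.5∠35.2° V = 22.47 + j15.85 V.
Step 6 — Current: I = V / Z = -0.02396 + j0.03397 A = 0.04157∠125.2° A.
Step 7 — Complex power: S = V·I* = 0 - j1.143 VA.
Step 8 — Real power: P = Re(S) = 0 W.
Step 9 — Reactive power: Q = Im(S) = -1.143 VAR.
Step 10 — Apparent power: |S| = 1.143 VA.
Step 11 — Power factor: PF = P/|S| = 0 (leading).

(a) P = 0 W  (b) Q = -1.143 VAR  (c) S = 1.143 VA  (d) PF = 0 (leading)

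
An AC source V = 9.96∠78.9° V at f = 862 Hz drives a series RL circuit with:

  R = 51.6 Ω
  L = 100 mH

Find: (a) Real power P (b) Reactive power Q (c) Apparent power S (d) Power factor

Step 1 — Angular frequency: ω = 2π·f = 2π·862 = 5416 rad/s.
Step 2 — Component impedances:
  R: Z = R = 51.6 Ω
  L: Z = jωL = j·5416·0.1 = 0 + j541.6 Ω
Step 3 — Series combination: Z_total = R + L = 51.6 + j541.6 Ω = 544.1∠84.6° Ω.
Step 4 — Source phasor: V = 9.96∠78.9° V = 1.918 + j9.774 V.
Step 5 — Current: I = V / Z = 0.01822 - j0.001805 A = 0.01831∠-5.7° A.
Step 6 — Complex power: S = V·I* = 0.01729 + j0.1815 VA.
Step 7 — Real power: P = Re(S) = 0.01729 W.
Step 8 — Reactive power: Q = Im(S) = 0.1815 VAR.
Step 9 — Apparent power: |S| = 0.1823 VA.
Step 10 — Power factor: PF = P/|S| = 0.09484 (lagging).

(a) P = 0.01729 W  (b) Q = 0.1815 VAR  (c) S = 0.1823 VA  (d) PF = 0.09484 (lagging)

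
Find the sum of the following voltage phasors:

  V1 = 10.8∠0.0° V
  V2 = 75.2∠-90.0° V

Step 1 — Convert each phasor to rectangular form:
  V1 = 10.8·(cos(0.0°) + j·sin(0.0°)) = 10.8 V
  V2 = 75.2·(cos(-90.0°) + j·sin(-90.0°)) = 0 - j75.2 V
Step 2 — Sum components: V_total = 10.8 - j75.2 V.
Step 3 — Convert to polar: |V_total| = 75.97 V, ∠V_total = -81.8°.

V_total = 75.97∠-81.8° V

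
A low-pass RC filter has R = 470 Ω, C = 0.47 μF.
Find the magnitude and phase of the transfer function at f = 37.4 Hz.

Step 1 — Angular frequency: ω = 2π·37.4 = 235 rad/s.
Step 2 — Transfer function: H(jω) = 1/(1 + jωRC).
Step 3 — Denominator: 1 + jωRC = 1 + j·235·470·4.7e-07 = 1 + j0.05191.
Step 4 — H = 0.9973 - j0.05177.
Step 5 — Magnitude: |H| = 0.9987 (-0.0 dB); phase: φ = -3.0°.

|H| = 0.9987 (-0.0 dB), φ = -3.0°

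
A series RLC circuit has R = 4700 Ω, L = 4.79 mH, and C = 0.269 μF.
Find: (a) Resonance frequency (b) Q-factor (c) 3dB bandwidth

Step 1 — Resonance: ω₀ = 1/√(LC) = 1/√(0.00479·2.69e-07) = 2.786e+04 rad/s.
Step 2 — f₀ = ω₀/(2π) = 4434 Hz.
Step 3 — Series Q: Q = ω₀L/R = 2.786e+04·0.00479/4700 = 0.02839.
Step 4 — Bandwidth: Δω = ω₀/Q = 9.812e+05 rad/s; BW = Δω/(2π) = 1.562e+05 Hz.

(a) f₀ = 4434 Hz  (b) Q = 0.02839  (c) BW = 1.562e+05 Hz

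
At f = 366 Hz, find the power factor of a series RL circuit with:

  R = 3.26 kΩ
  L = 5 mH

Step 1 — Angular frequency: ω = 2π·f = 2π·366 = 2300 rad/s.
Step 2 — Component impedances:
  R: Z = R = 3260 Ω
  L: Z = jωL = j·2300·0.005 = 0 + j11.5 Ω
Step 3 — Series combination: Z_total = R + L = 3260 + j11.5 Ω = 3260∠0.2° Ω.
Step 4 — Power factor: PF = cos(φ) = Re(Z)/|Z| = 3260/3260 = 1.
Step 5 — Type: Im(Z) = 11.5 ⇒ lagging (phase φ = 0.2°).

PF = 1 (lagging, φ = 0.2°)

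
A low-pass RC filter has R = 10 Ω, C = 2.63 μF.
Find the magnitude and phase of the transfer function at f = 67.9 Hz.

Step 1 — Angular frequency: ω = 2π·67.9 = 426.6 rad/s.
Step 2 — Transfer function: H(jω) = 1/(1 + jωRC).
Step 3 — Denominator: 1 + jωRC = 1 + j·426.6·10·2.63e-06 = 1 + j0.01122.
Step 4 — H = 0.9999 - j0.01122.
Step 5 — Magnitude: |H| = 0.9999 (-0.0 dB); phase: φ = -0.6°.

|H| = 0.9999 (-0.0 dB), φ = -0.6°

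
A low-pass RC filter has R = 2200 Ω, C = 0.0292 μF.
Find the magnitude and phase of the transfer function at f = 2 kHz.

Step 1 — Angular frequency: ω = 2π·2000 = 1.257e+04 rad/s.
Step 2 — Transfer function: H(jω) = 1/(1 + jωRC).
Step 3 — Denominator: 1 + jωRC = 1 + j·1.257e+04·2200·2.92e-08 = 1 + j0.8073.
Step 4 — H = 0.6054 - j0.4888.
Step 5 — Magnitude: |H| = 0.7781 (-2.2 dB); phase: φ = -38.9°.

|H| = 0.7781 (-2.2 dB), φ = -38.9°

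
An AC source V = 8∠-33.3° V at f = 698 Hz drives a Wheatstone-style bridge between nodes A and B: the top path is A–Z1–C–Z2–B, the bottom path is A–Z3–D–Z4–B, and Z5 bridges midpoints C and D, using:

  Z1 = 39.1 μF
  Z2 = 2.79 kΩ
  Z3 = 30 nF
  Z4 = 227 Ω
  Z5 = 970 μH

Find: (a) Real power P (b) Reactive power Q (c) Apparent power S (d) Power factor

Step 1 — Angular frequency: ω = 2π·f = 2π·698 = 4386 rad/s.
Step 2 — Component impedances:
  Z1: Z = 1/(jωC) = -j/(ω·C) = 0 - j5.832 Ω
  Z2: Z = R = 2790 Ω
  Z3: Z = 1/(jωC) = -j/(ω·C) = 0 - j7601 Ω
  Z4: Z = R = 227 Ω
  Z5: Z = jωL = j·4386·0.00097 = 0 + j4.254 Ω
Step 3 — Bridge requires nodal analysis (the Z5 bridge couples midpoints C and D, so the two paths cannot be reduced to a simple series/parallel combination). Setting node B to ground and injecting 1 A at node A, the 3-node admittance system at A, C, D solves to V_A = Z_AB = 209.9 - j2.193 Ω = 209.9∠-0.6° Ω.
Step 4 — Source phasor: V = 8∠-33.3° V = 6.686 - j4.392 V.
Step 5 — Current: I = V / Z = 0.03207 - j0.02059 A = 0.03811∠-32.7° A.
Step 6 — Complex power: S = V·I* = 0.3048 - j0.003185 VA.
Step 7 — Real power: P = Re(S) = 0.3048 W.
Step 8 — Reactive power: Q = Im(S) = -0.003185 VAR.
Step 9 — Apparent power: |S| = 0.3049 VA.
Step 10 — Power factor: PF = P/|S| = 0.9999 (leading).

(a) P = 0.3048 W  (b) Q = -0.003185 VAR  (c) S = 0.3049 VA  (d) PF = 0.9999 (leading)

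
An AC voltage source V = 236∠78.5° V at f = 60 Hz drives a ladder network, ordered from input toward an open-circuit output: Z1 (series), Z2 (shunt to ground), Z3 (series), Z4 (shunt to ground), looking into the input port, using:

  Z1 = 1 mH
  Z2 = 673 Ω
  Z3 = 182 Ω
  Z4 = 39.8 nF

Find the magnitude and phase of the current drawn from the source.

Step 1 — Angular frequency: ω = 2π·f = 2π·60 = 377 rad/s.
Step 2 — Component impedances:
  Z1: Z = jωL = j·377·0.001 = 0 + j0.377 Ω
  Z2: Z = R = 673 Ω
  Z3: Z = R = 182 Ω
  Z4: Z = 1/(jωC) = -j/(ω·C) = 0 - j6.665e+04 Ω
Step 3 — Ladder network (open output): work backward from the far end, alternating series and parallel combinations. Z_in = 672.9 - j6.418 Ω = 672.9∠-0.5° Ω.
Step 4 — Source phasor: V = 236∠78.5° V = 47.05 + j231.3 V.
Step 5 — Ohm's law: I = V / Z_total = (47.05 + j231.3) / (672.9 - j6.418) = 0.06664 + j0.3443 A.
Step 6 — Convert to polar: |I| = 0.3507 A, ∠I = 79.0°.

I = 0.3507∠79.0° A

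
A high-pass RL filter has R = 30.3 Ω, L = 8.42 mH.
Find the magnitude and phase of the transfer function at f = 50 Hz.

Step 1 — Angular frequency: ω = 2π·50 = 314.2 rad/s.
Step 2 — Transfer function: H(jω) = jωL/(R + jωL).
Step 3 — Numerator jωL = j·2.645; denominator R + jωL = 30.3 + j2.645.
Step 4 — H = 0.007564 + j0.08664.
Step 5 — Magnitude: |H| = 0.08697 (-21.2 dB); phase: φ = 85.0°.

|H| = 0.08697 (-21.2 dB), φ = 85.0°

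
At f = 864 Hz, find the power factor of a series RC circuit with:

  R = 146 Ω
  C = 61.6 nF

Step 1 — Angular frequency: ω = 2π·f = 2π·864 = 5429 rad/s.
Step 2 — Component impedances:
  R: Z = R = 146 Ω
  C: Z = 1/(jωC) = -j/(ω·C) = 0 - j2990 Ω
Step 3 — Series combination: Z_total = R + C = 146 - j2990 Ω = 2994∠-87.2° Ω.
Step 4 — Power factor: PF = cos(φ) = Re(Z)/|Z| = 146/2993.9 = 0.04877.
Step 5 — Type: Im(Z) = -2990 ⇒ leading (phase φ = -87.2°).

PF = 0.04877 (leading, φ = -87.2°)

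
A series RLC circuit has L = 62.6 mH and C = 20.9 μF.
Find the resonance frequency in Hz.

Step 1 — Resonance condition Im(Z)=0 gives ω₀ = 1/√(LC).
Step 2 — ω₀ = 1/√(0.0626·2.09e-05) = 874.3 rad/s.
Step 3 — f₀ = ω₀/(2π) = 139.1 Hz.

f₀ = 139.1 Hz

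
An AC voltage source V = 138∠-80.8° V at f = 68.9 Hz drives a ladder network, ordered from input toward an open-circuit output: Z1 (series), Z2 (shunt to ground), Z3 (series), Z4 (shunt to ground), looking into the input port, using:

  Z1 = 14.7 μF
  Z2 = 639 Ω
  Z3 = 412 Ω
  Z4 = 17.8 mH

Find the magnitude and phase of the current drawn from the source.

Step 1 — Angular frequency: ω = 2π·f = 2π·68.9 = 432.9 rad/s.
Step 2 — Component impedances:
  Z1: Z = 1/(jωC) = -j/(ω·C) = 0 - j157.1 Ω
  Z2: Z = R = 639 Ω
  Z3: Z = R = 412 Ω
  Z4: Z = jωL = j·432.9·0.0178 = 0 + j7.706 Ω
Step 3 — Ladder network (open output): work backward from the far end, alternating series and parallel combinations. Z_in = 250.5 - j154.3 Ω = 294.2∠-31.6° Ω.
Step 4 — Source phasor: V = 138∠-80.8° V = 22.06 - j136.2 V.
Step 5 — Ohm's law: I = V / Z_total = (22.06 - j136.2) / (250.5 - j154.3) = 0.3067 - j0.3549 A.
Step 6 — Convert to polar: |I| = 0.469 A, ∠I = -49.2°.

I = 0.469∠-49.2° A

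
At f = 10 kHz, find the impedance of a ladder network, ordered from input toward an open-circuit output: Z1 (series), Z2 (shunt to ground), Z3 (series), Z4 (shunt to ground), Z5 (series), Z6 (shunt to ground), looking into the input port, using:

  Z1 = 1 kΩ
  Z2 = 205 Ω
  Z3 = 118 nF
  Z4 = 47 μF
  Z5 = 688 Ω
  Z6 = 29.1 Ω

Step 1 — Angular frequency: ω = 2π·f = 2π·1e+04 = 6.283e+04 rad/s.
Step 2 — Component impedances:
  Z1: Z = R = 1000 Ω
  Z2: Z = R = 205 Ω
  Z3: Z = 1/(jωC) = -j/(ω·C) = 0 - j134.9 Ω
  Z4: Z = 1/(jωC) = -j/(ω·C) = 0 - j0.3386 Ω
  Z5: Z = R = 688 Ω
  Z6: Z = R = 29.1 Ω
Step 3 — Ladder network (open output): work backward from the far end, alternating series and parallel combinations. Z_in = 1062 - j94.22 Ω = 1066∠-5.1° Ω.

Z = 1062 - j94.22 Ω = 1066∠-5.1° Ω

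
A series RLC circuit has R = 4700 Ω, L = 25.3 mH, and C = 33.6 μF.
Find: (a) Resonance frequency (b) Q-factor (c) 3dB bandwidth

Step 1 — Resonance: ω₀ = 1/√(LC) = 1/√(0.0253·3.36e-05) = 1085 rad/s.
Step 2 — f₀ = ω₀/(2π) = 172.6 Hz.
Step 3 — Series Q: Q = ω₀L/R = 1085·0.0253/4700 = 0.005838.
Step 4 — Bandwidth: Δω = ω₀/Q = 1.858e+05 rad/s; BW = Δω/(2π) = 2.957e+04 Hz.

(a) f₀ = 172.6 Hz  (b) Q = 0.005838  (c) BW = 2.957e+04 Hz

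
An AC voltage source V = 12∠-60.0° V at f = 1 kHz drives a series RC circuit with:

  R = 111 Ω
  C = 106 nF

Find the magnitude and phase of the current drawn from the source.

Step 1 — Angular frequency: ω = 2π·f = 2π·1000 = 6283 rad/s.
Step 2 — Component impedances:
  R: Z = R = 111 Ω
  C: Z = 1/(jωC) = -j/(ω·C) = 0 - j1501 Ω
Step 3 — Series combination: Z_total = R + C = 111 - j1501 Ω = 1506∠-85.8° Ω.
Step 4 — Source phasor: V = 12∠-60.0° V = 6 - j10.39 V.
Step 5 — Ohm's law: I = V / Z_total = (6 - j10.39) / (111 - j1501) = 0.007178 + j0.003465 A.
Step 6 — Convert to polar: |I| = 0.00797 A, ∠I = 25.8°.

I = 0.00797∠25.8° A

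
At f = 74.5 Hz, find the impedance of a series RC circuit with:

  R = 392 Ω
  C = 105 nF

Step 1 — Angular frequency: ω = 2π·f = 2π·74.5 = 468.1 rad/s.
Step 2 — Component impedances:
  R: Z = R = 392 Ω
  C: Z = 1/(jωC) = -j/(ω·C) = 0 - j2.035e+04 Ω
Step 3 — Series combination: Z_total = R + C = 392 - j2.035e+04 Ω = 2.035e+04∠-88.9° Ω.

Z = 392 - j2.035e+04 Ω = 2.035e+04∠-88.9° Ω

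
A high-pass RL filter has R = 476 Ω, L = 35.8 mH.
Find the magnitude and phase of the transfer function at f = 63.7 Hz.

Step 1 — Angular frequency: ω = 2π·63.7 = 400.2 rad/s.
Step 2 — Transfer function: H(jω) = jωL/(R + jωL).
Step 3 — Numerator jωL = j·14.33; denominator R + jωL = 476 + j14.33.
Step 4 — H = 0.0009053 + j0.03007.
Step 5 — Magnitude: |H| = 0.03009 (-30.4 dB); phase: φ = 88.3°.

|H| = 0.03009 (-30.4 dB), φ = 88.3°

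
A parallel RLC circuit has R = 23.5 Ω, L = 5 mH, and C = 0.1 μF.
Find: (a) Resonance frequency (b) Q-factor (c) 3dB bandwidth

Step 1 — Resonance: ω₀ = 1/√(LC) = 1/√(0.005·1e-07) = 4.472e+04 rad/s.
Step 2 — f₀ = ω₀/(2π) = 7118 Hz.
Step 3 — Parallel Q: Q = R/(ω₀L) = 23.5/(4.472e+04·0.005) = 0.1051.
Step 4 — Bandwidth: Δω = ω₀/Q = 4.255e+05 rad/s; BW = Δω/(2π) = 6.773e+04 Hz.

(a) f₀ = 7118 Hz  (b) Q = 0.1051  (c) BW = 6.773e+04 Hz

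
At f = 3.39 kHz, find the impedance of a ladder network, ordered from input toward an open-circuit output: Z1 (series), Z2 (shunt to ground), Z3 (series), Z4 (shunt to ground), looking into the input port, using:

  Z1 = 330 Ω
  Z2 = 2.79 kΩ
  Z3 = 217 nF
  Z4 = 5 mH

Step 1 — Angular frequency: ω = 2π·f = 2π·3390 = 2.13e+04 rad/s.
Step 2 — Component impedances:
  Z1: Z = R = 330 Ω
  Z2: Z = R = 2790 Ω
  Z3: Z = 1/(jωC) = -j/(ω·C) = 0 - j216.4 Ω
  Z4: Z = jωL = j·2.13e+04·0.005 = 0 + j106.5 Ω
Step 3 — Ladder network (open output): work backward from the far end, alternating series and parallel combinations. Z_in = 334.3 - j109.7 Ω = 351.9∠-18.2° Ω.

Z = 334.3 - j109.7 Ω = 351.9∠-18.2° Ω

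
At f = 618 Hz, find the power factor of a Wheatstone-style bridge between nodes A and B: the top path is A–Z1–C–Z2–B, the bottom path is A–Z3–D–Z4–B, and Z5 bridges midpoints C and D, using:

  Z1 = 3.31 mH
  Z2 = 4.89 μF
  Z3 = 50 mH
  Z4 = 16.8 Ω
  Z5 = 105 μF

Step 1 — Angular frequency: ω = 2π·f = 2π·618 = 3883 rad/s.
Step 2 — Component impedances:
  Z1: Z = jωL = j·3883·0.00331 = 0 + j12.85 Ω
  Z2: Z = 1/(jωC) = -j/(ω·C) = 0 - j52.67 Ω
  Z3: Z = jωL = j·3883·0.05 = 0 + j194.2 Ω
  Z4: Z = R = 16.8 Ω
  Z5: Z = 1/(jωC) = -j/(ω·C) = 0 - j2.453 Ω
Step 3 — Bridge requires nodal analysis (the Z5 bridge couples midpoints C and D, so the two paths cannot be reduced to a simple series/parallel combination). Setting node B to ground and injecting 1 A at node A, the 3-node admittance system at A, C, D solves to V_A = Z_AB = 14.1 + j5.673 Ω = 15.2∠21.9° Ω.
Step 4 — Power factor: PF = cos(φ) = Re(Z)/|Z| = 14.1027/15.2011 = 0.9277.
Step 5 — Type: Im(Z) = 5.673 ⇒ lagging (phase φ = 21.9°).

PF = 0.9277 (lagging, φ = 21.9°)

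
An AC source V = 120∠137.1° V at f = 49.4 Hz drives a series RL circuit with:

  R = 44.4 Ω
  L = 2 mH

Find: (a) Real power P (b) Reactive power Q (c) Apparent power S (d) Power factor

Step 1 — Angular frequency: ω = 2π·f = 2π·49.4 = 310.4 rad/s.
Step 2 — Component impedances:
  R: Z = R = 44.4 Ω
  L: Z = jωL = j·310.4·0.002 = 0 + j0.6208 Ω
Step 3 — Series combination: Z_total = R + L = 44.4 + j0.6208 Ω = 44.4∠0.8° Ω.
Step 4 — Source phasor: V = 120∠137.1° V = -87.91 + j81.69 V.
Step 5 — Current: I = V / Z = -1.954 + j1.867 A = 2.702∠136.3° A.
Step 6 — Complex power: S = V·I* = 324.3 + j4.534 VA.
Step 7 — Real power: P = Re(S) = 324.3 W.
Step 8 — Reactive power: Q = Im(S) = 4.534 VAR.
Step 9 — Apparent power: |S| = 324.3 VA.
Step 10 — Power factor: PF = P/|S| = 0.9999 (lagging).

(a) P = 324.3 W  (b) Q = 4.534 VAR  (c) S = 324.3 VA  (d) PF = 0.9999 (lagging)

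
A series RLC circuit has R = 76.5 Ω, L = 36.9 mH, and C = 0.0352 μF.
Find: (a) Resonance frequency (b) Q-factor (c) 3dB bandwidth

Step 1 — Resonance: ω₀ = 1/√(LC) = 1/√(0.0369·3.52e-08) = 2.775e+04 rad/s.
Step 2 — f₀ = ω₀/(2π) = 4416 Hz.
Step 3 — Series Q: Q = ω₀L/R = 2.775e+04·0.0369/76.5 = 13.38.
Step 4 — Bandwidth: Δω = ω₀/Q = 2073 rad/s; BW = Δω/(2π) = 330 Hz.

(a) f₀ = 4416 Hz  (b) Q = 13.38  (c) BW = 330 Hz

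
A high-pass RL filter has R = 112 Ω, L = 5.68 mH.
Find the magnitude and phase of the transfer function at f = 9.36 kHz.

Step 1 — Angular frequency: ω = 2π·9360 = 5.881e+04 rad/s.
Step 2 — Transfer function: H(jω) = jωL/(R + jωL).
Step 3 — Numerator jωL = j·334; denominator R + jωL = 112 + j334.
Step 4 — H = 0.8989 + j0.3014.
Step 5 — Magnitude: |H| = 0.9481 (-0.5 dB); phase: φ = 18.5°.

|H| = 0.9481 (-0.5 dB), φ = 18.5°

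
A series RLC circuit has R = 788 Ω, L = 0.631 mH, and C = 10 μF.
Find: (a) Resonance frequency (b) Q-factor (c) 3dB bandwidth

Step 1 — Resonance: ω₀ = 1/√(LC) = 1/√(0.000631·1e-05) = 1.259e+04 rad/s.
Step 2 — f₀ = ω₀/(2π) = 2004 Hz.
Step 3 — Series Q: Q = ω₀L/R = 1.259e+04·0.000631/788 = 0.01008.
Step 4 — Bandwidth: Δω = ω₀/Q = 1.249e+06 rad/s; BW = Δω/(2π) = 1.988e+05 Hz.

(a) f₀ = 2004 Hz  (b) Q = 0.01008  (c) BW = 1.988e+05 Hz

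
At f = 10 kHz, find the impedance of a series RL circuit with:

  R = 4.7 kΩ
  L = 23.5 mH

Step 1 — Angular frequency: ω = 2π·f = 2π·1e+04 = 6.283e+04 rad/s.
Step 2 — Component impedances:
  R: Z = R = 4700 Ω
  L: Z = jωL = j·6.283e+04·0.0235 = 0 + j1477 Ω
Step 3 — Series combination: Z_total = R + L = 4700 + j1477 Ω = 4926∠17.4° Ω.

Z = 4700 + j1477 Ω = 4926∠17.4° Ω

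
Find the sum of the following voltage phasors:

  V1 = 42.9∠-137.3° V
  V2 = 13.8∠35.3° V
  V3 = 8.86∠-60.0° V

Step 1 — Convert each phasor to rectangular form:
  V1 = 42.9·(cos(-137.3°) + j·sin(-137.3°)) = -31.53 - j29.09 V
  V2 = 13.8·(cos(35.3°) + j·sin(35.3°)) = 11.26 + j7.974 V
  V3 = 8.86·(cos(-60.0°) + j·sin(-60.0°)) = 4.43 - j7.673 V
Step 2 — Sum components: V_total = -15.84 - j28.79 V.
Step 3 — Convert to polar: |V_total| = 32.86 V, ∠V_total = -118.8°.

V_total = 32.86∠-118.8° V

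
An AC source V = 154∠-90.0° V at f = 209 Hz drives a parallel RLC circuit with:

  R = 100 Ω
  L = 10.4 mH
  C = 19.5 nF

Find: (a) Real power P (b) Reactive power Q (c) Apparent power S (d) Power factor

Step 1 — Angular frequency: ω = 2π·f = 2π·209 = 1313 rad/s.
Step 2 — Component impedances:
  R: Z = R = 100 Ω
  L: Z = jωL = j·1313·0.0104 = 0 + j13.66 Ω
  C: Z = 1/(jωC) = -j/(ω·C) = 0 - j3.905e+04 Ω
Step 3 — Parallel combination: 1/Z_total = 1/R + 1/L + 1/C; Z_total = 1.832 + j13.41 Ω = 13.54∠82.2° Ω.
Step 4 — Source phasor: V = 154∠-90.0° V = 0 - j154 V.
Step 5 — Current: I = V / Z = -11.27 - j1.54 A = 11.38∠-172.2° A.
Step 6 — Complex power: S = V·I* = 237.2 + j1736 VA.
Step 7 — Real power: P = Re(S) = 237.2 W.
Step 8 — Reactive power: Q = Im(S) = 1736 VAR.
Step 9 — Apparent power: |S| = 1752 VA.
Step 10 — Power factor: PF = P/|S| = 0.1354 (lagging).

(a) P = 237.2 W  (b) Q = 1736 VAR  (c) S = 1752 VA  (d) PF = 0.1354 (lagging)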